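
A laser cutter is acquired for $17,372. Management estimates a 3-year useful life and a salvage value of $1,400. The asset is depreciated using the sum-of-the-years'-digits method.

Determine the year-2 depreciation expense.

Depreciable base = $17,372 − $1,400 = $15,972.
Sum of the years' digits = 3+2+1 = 6.
Year 1: $15,972 × 3/6 = $7,986. Book value $9,386.
Year 2: $15,972 × 2/6 = $5,324. Book value $4,062.

$5,324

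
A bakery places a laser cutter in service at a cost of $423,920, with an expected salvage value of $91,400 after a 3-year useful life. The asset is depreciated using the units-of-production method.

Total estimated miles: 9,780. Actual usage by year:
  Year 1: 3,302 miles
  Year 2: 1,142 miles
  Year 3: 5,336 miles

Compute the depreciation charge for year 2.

Depreciable base = $423,920 − $91,400 = $332,520.
Rate = $332,520 / 9,780 miles = $34 per mile.
Year 1: 3,302 × $34 = $112,268. Book value $311,652.
Year 2: 1,142 × $34 = $38,828. Book value $272,824.

$38,828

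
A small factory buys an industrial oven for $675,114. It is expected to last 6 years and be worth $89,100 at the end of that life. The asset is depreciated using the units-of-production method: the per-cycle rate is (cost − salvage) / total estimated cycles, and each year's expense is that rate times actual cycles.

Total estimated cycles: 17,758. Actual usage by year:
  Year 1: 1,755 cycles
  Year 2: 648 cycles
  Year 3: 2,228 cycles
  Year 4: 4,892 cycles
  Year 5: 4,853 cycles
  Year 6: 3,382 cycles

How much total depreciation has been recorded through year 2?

Depreciable base = $675,114 − $89,100 = $586,014.
Rate = $586,014 / 17,758 cycles = $33 per cycle.
Year 1: 1,755 × $33 = $57,915. Book value $617,199.
Year 2: 648 × $33 = $21,384. Book value $595,815.
Accumulated through year 2 = $675,114 − $595,815 = $79,299.

$79,299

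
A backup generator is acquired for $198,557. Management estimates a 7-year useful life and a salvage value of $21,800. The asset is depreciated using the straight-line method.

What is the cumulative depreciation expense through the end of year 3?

$75,753

Depreciable base = $198,557 − $21,800 = $176,757.
Annual expense = $176,757 / 7 = $25,251.
End of year 1: book value $173,306.
End of year 2: book value $148,055.
End of year 3: book value $122,804.
Accumulated through year 3 = $198,557 − $122,804 = $75,753.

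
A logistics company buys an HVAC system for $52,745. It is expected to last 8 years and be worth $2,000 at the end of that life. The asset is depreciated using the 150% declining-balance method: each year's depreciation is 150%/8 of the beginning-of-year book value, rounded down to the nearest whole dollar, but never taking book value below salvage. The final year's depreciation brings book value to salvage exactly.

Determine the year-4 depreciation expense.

$5,304

Depreciable base = $52,745 − $2,000 = $50,745.
Year 1: ⌊$52,745 × 150%/8⌋ = $9,889. Book value $42,856.
Year 2: ⌊$42,856 × 150%/8⌋ = $8,035. Book value $34,821.
Year 3: ⌊$34,821 × 150%/8⌋ = $6,528. Book value $28,293.
Year 4: ⌊$28,293 × 150%/8⌋ = $5,304. Book value $22,989.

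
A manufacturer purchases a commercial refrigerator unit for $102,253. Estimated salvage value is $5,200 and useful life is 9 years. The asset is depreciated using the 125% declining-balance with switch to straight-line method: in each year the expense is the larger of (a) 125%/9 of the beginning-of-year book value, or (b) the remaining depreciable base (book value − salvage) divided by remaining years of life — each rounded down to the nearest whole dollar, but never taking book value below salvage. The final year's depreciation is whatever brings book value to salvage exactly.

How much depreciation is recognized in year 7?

Depreciable base = $102,253 − $5,200 = $97,053.
Year 1: DB = ⌊$102,253 × 125%/9⌋ = $14,201; SL = ⌊$97,053/9⌋ = $10,783 → take DB $14,201. Book value $88,052.
Year 2: DB = ⌊$88,052 × 125%/9⌋ = $12,229; SL = ⌊$82,852/8⌋ = $10,356 → take DB $12,229. Book value $75,823.
Year 3: DB = ⌊$75,823 × 125%/9⌋ = $10,530; SL = ⌊$70,623/7⌋ = $10,089 → take DB $10,530. Book value $65,293.
Year 4: DB = ⌊$65,293 × 125%/9⌋ = $9,068; SL = ⌊$60,093/6⌋ = $10,015 → take SL $10,015. Book value $55,278.
Year 5: DB = ⌊$55,278 × 125%/9⌋ = $7,677; SL = ⌊$50,078/5⌋ = $10,015 → take SL $10,015. Book value $45,263.
Year 6: DB = ⌊$45,263 × 125%/9⌋ = $6,286; SL = ⌊$40,063/4⌋ = $10,015 → take SL $10,015. Book value $35,248.
Year 7: DB = ⌊$35,248 × 125%/9⌋ = $4,895; SL = ⌊$30,048/3⌋ = $10,016 → take SL $10,016. Book value $25,232.

$10,016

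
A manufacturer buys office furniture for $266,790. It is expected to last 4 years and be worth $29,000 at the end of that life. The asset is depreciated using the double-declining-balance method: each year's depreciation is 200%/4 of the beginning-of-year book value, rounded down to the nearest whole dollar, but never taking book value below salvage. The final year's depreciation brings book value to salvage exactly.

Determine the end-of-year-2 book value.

Depreciable base = $266,790 − $29,000 = $237,790.
Year 1: ⌊$266,790 × 200%/4⌋ = $133,395. Book value $133,395.
Year 2: ⌊$133,395 × 200%/4⌋ = $66,697. Book value $66,698.

$66,698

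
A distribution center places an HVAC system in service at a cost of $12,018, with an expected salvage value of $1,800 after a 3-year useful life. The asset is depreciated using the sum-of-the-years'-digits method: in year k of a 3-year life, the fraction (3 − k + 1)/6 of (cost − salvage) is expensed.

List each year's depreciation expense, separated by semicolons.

$5,109; $3,406; $1,703

Depreciable base = $12,018 − $1,800 = $10,218.
Sum of the years' digits = 3+2+1 = 6.
Year 1: $10,218 × 3/6 = $5,109. Book value $6,909.
Year 2: $10,218 × 2/6 = $3,406. Book value $3,503.
Year 3: $10,218 × 1/6 = $1,703. Book value $1,800.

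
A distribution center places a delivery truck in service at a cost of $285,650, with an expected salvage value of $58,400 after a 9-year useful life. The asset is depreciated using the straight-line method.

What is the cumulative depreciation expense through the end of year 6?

$151,500

Depreciable base = $285,650 − $58,400 = $227,250.
Annual expense = $227,250 / 9 = $25,250.
End of year 1: book value $260,400.
End of year 2: book value $235,150.
End of year 3: book value $209,900.
End of year 4: book value $184,650.
End of year 5: book value $159,400.
End of year 6: book value $134,150.
Accumulated through year 6 = $285,650 − $134,150 = $151,500.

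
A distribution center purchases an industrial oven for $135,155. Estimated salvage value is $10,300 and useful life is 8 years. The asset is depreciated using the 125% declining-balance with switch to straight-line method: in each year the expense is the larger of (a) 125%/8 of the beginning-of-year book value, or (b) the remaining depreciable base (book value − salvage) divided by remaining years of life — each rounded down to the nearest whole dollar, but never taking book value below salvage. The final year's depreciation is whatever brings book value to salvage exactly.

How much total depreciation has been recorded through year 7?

Depreciable base = $135,155 − $10,300 = $124,855.
Year 1: DB = ⌊$135,155 × 125%/8⌋ = $21,117; SL = ⌊$124,855/8⌋ = $15,606 → take DB $21,117. Book value $114,038.
Year 2: DB = ⌊$114,038 × 125%/8⌋ = $17,818; SL = ⌊$103,738/7⌋ = $14,819 → take DB $17,818. Book value $96,220.
Year 3: DB = ⌊$96,220 × 125%/8⌋ = $15,034; SL = ⌊$85,920/6⌋ = $14,320 → take DB $15,034. Book value $81,186.
Year 4: DB = ⌊$81,186 × 125%/8⌋ = $12,685; SL = ⌊$70,886/5⌋ = $14,177 → take SL $14,177. Book value $67,009.
Year 5: DB = ⌊$67,009 × 125%/8⌋ = $10,470; SL = ⌊$56,709/4⌋ = $14,177 → take SL $14,177. Book value $52,832.
Year 6: DB = ⌊$52,832 × 125%/8⌋ = $8,255; SL = ⌊$42,532/3⌋ = $14,177 → take SL $14,177. Book value $38,655.
Year 7: DB = ⌊$38,655 × 125%/8⌋ = $6,039; SL = ⌊$28,355/2⌋ = $14,177 → take SL $14,177. Book value $24,478.
Accumulated through year 7 = $135,155 − $24,478 = $110,677.

$110,677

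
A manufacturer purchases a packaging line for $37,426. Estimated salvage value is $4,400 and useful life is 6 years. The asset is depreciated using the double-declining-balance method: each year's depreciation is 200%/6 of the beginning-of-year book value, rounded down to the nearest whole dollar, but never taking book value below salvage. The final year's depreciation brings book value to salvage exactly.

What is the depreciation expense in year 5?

$2,464

Depreciable base = $37,426 − $4,400 = $33,026.
Year 1: ⌊$37,426 × 200%/6⌋ = $12,475. Book value $24,951.
Year 2: ⌊$24,951 × 200%/6⌋ = $8,317. Book value $16,634.
Year 3: ⌊$16,634 × 200%/6⌋ = $5,544. Book value $11,090.
Year 4: ⌊$11,090 × 200%/6⌋ = $3,696. Book value $7,394.
Year 5: ⌊$7,394 × 200%/6⌋ = $2,464. Book value $4,930.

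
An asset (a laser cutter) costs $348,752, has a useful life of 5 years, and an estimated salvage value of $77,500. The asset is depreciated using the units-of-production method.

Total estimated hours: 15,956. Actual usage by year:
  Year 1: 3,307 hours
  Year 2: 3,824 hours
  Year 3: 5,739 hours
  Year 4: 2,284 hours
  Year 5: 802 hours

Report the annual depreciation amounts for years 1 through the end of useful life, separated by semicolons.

$56,219; $65,008; $97,563; $38,828; $13,634

Depreciable base = $348,752 − $77,500 = $271,252.
Rate = $271,252 / 15,956 hours = $17 per hour.
Year 1: 3,307 × $17 = $56,219. Book value $292,533.
Year 2: 3,824 × $17 = $65,008. Book value $227,525.
Year 3: 5,739 × $17 = $97,563. Book value $129,962.
Year 4: 2,284 × $17 = $38,828. Book value $91,134.
Year 5: 802 × $17 = $13,634. Book value $77,500.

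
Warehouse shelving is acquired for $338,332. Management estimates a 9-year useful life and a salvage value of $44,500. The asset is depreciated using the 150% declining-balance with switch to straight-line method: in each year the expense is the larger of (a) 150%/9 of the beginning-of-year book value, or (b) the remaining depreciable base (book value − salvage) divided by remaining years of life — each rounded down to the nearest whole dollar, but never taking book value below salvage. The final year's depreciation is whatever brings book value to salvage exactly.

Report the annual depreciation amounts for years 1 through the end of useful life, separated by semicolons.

$56,388; $46,990; $39,159; $32,632; $27,193; $22,867; $22,867; $22,868; $22,868

Depreciable base = $338,332 − $44,500 = $293,832.
Year 1: DB = ⌊$338,332 × 150%/9⌋ = $56,388; SL = ⌊$293,832/9⌋ = $32,648 → take DB $56,388. Book value $281,944.
Year 2: DB = ⌊$281,944 × 150%/9⌋ = $46,990; SL = ⌊$237,444/8⌋ = $29,680 → take DB $46,990. Book value $234,954.
Year 3: DB = ⌊$234,954 × 150%/9⌋ = $39,159; SL = ⌊$190,454/7⌋ = $27,207 → take DB $39,159. Book value $195,795.
Year 4: DB = ⌊$195,795 × 150%/9⌋ = $32,632; SL = ⌊$151,295/6⌋ = $25,215 → take DB $32,632. Book value $163,163.
Year 5: DB = ⌊$163,163 × 150%/9⌋ = $27,193; SL = ⌊$118,663/5⌋ = $23,732 → take DB $27,193. Book value $135,970.
Year 6: DB = ⌊$135,970 × 150%/9⌋ = $22,661; SL = ⌊$91,470/4⌋ = $22,867 → take SL $22,867. Book value $113,103.
Year 7: DB = ⌊$113,103 × 150%/9⌋ = $18,850; SL = ⌊$68,603/3⌋ = $22,867 → take SL $22,867. Book value $90,236.
Year 8: DB = ⌊$90,236 × 150%/9⌋ = $15,039; SL = ⌊$45,736/2⌋ = $22,868 → take SL $22,868. Book value $67,368.
Year 9 (final): $67,368 − $44,500 = $22,868. Book value $44,500.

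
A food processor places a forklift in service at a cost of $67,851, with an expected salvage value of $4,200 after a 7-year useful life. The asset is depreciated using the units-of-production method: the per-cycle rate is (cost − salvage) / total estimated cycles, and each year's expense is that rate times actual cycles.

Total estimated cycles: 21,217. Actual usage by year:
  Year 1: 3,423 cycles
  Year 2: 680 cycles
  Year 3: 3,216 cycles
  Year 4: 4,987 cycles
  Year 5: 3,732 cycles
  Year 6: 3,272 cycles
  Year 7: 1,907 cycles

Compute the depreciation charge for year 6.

$9,816

Depreciable base = $67,851 − $4,200 = $63,651.
Rate = $63,651 / 21,217 cycles = $3 per cycle.
Year 1: 3,423 × $3 = $10,269. Book value $57,582.
Year 2: 680 × $3 = $2,040. Book value $55,542.
Year 3: 3,216 × $3 = $9,648. Book value $45,894.
Year 4: 4,987 × $3 = $14,961. Book value $30,933.
Year 5: 3,732 × $3 = $11,196. Book value $19,737.
Year 6: 3,272 × $3 = $9,816. Book value $9,921.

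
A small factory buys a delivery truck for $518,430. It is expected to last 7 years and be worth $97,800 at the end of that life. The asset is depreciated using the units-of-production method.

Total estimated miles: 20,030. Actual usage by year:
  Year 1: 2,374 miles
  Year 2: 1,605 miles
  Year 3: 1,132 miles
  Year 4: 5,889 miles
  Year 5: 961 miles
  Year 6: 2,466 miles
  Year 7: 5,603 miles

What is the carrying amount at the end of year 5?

$267,249

Depreciable base = $518,430 − $97,800 = $420,630.
Rate = $420,630 / 20,030 miles = $21 per mile.
Year 1: 2,374 × $21 = $49,854. Book value $468,576.
Year 2: 1,605 × $21 = $33,705. Book value $434,871.
Year 3: 1,132 × $21 = $23,772. Book value $411,099.
Year 4: 5,889 × $21 = $123,669. Book value $287,430.
Year 5: 961 × $21 = $20,181. Book value $267,249.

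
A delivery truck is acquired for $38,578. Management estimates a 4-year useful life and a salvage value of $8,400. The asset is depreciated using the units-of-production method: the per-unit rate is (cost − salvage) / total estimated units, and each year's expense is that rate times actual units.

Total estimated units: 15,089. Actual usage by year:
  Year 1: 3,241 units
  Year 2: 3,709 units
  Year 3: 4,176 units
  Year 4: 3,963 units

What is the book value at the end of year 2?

$24,678

Depreciable base = $38,578 − $8,400 = $30,178.
Rate = $30,178 / 15,089 units = $2 per unit.
Year 1: 3,241 × $2 = $6,482. Book value $32,096.
Year 2: 3,709 × $2 = $7,418. Book value $24,678.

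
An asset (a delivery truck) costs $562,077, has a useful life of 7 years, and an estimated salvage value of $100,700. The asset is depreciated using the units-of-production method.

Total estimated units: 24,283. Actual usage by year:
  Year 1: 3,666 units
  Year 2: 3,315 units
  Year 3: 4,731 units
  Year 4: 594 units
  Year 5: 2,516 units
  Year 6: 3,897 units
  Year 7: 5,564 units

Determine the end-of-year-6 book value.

$206,416

Depreciable base = $562,077 − $100,700 = $461,377.
Rate = $461,377 / 24,283 units = $19 per unit.
Year 1: 3,666 × $19 = $69,654. Book value $492,423.
Year 2: 3,315 × $19 = $62,985. Book value $429,438.
Year 3: 4,731 × $19 = $89,889. Book value $339,549.
Year 4: 594 × $19 = $11,286. Book value $328,263.
Year 5: 2,516 × $19 = $47,804. Book value $280,459.
Year 6: 3,897 × $19 = $74,043. Book value $206,416.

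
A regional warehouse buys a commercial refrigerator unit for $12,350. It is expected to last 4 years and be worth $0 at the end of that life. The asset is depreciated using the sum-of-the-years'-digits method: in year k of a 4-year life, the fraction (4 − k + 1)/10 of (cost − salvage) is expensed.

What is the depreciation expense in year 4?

Depreciable base = $12,350 − $0 = $12,350.
Sum of the years' digits = 4+3+2+1 = 10.
Year 1: $12,350 × 4/10 = $4,940. Book value $7,410.
Year 2: $12,350 × 3/10 = $3,705. Book value $3,705.
Year 3: $12,350 × 2/10 = $2,470. Book value $1,235.
Year 4: $12,350 × 1/10 = $1,235. Book value $0.

$1,235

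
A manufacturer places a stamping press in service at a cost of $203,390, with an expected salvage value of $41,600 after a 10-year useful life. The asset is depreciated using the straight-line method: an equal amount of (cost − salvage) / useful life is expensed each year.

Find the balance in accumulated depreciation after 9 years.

Depreciable base = $203,390 − $41,600 = $161,790.
Annual expense = $161,790 / 10 = $16,179.
End of year 1: book value $187,211.
End of year 2: book value $171,032.
End of year 3: book value $154,853.
End of year 4: book value $138,674.
End of year 5: book value $122,495.
End of year 6: book value $106,316.
End of year 7: book value $90,137.
End of year 8: book value $73,958.
End of year 9: book value $57,779.
Accumulated through year 9 = $203,390 − $57,779 = $145,611.

$145,611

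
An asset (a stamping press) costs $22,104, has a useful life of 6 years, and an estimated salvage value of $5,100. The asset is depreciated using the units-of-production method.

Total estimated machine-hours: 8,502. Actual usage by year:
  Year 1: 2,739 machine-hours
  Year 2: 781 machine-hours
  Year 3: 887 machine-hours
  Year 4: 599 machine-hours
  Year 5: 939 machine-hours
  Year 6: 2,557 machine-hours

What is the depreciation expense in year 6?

Depreciable base = $22,104 − $5,100 = $17,004.
Rate = $17,004 / 8,502 machine-hours = $2 per machine-hour.
Year 1: 2,739 × $2 = $5,478. Book value $16,626.
Year 2: 781 × $2 = $1,562. Book value $15,064.
Year 3: 887 × $2 = $1,774. Book value $13,290.
Year 4: 599 × $2 = $1,198. Book value $12,092.
Year 5: 939 × $2 = $1,878. Book value $10,214.
Year 6: 2,557 × $2 = $5,114. Book value $5,100.

$5,114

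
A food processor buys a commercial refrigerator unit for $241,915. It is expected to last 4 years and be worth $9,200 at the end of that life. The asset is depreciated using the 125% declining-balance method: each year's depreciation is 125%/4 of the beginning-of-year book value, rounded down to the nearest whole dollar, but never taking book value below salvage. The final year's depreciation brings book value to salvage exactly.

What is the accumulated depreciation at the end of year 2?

Depreciable base = $241,915 − $9,200 = $232,715.
Year 1: ⌊$241,915 × 125%/4⌋ = $75,598. Book value $166,317.
Year 2: ⌊$166,317 × 125%/4⌋ = $51,974. Book value $114,343.
Accumulated through year 2 = $241,915 − $114,343 = $127,572.

$127,572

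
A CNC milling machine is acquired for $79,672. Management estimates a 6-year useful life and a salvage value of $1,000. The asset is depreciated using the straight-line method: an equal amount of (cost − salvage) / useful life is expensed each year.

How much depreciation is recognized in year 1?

Depreciable base = $79,672 − $1,000 = $78,672.
Annual expense = $78,672 / 6 = $13,112.

$13,112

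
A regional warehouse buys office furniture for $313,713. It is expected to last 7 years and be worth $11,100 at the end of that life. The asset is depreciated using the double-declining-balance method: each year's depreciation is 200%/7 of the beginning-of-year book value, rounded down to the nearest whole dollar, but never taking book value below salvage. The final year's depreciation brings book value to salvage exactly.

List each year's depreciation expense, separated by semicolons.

$89,632; $64,023; $45,730; $32,665; $23,332; $16,666; $30,565

Depreciable base = $313,713 − $11,100 = $302,613.
Year 1: ⌊$313,713 × 200%/7⌋ = $89,632. Book value $224,081.
Year 2: ⌊$224,081 × 200%/7⌋ = $64,023. Book value $160,058.
Year 3: ⌊$160,058 × 200%/7⌋ = $45,730. Book value $114,328.
Year 4: ⌊$114,328 × 200%/7⌋ = $32,665. Book value $81,663.
Year 5: ⌊$81,663 × 200%/7⌋ = $23,332. Book value $58,331.
Year 6: ⌊$58,331 × 200%/7⌋ = $16,666. Book value $41,665.
Year 7 (final): $41,665 − $11,100 = $30,565. Book value $11,100.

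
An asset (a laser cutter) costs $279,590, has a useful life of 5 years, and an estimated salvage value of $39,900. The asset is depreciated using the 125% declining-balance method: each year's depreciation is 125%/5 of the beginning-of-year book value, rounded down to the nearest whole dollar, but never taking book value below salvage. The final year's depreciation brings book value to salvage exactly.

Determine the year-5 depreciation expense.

Depreciable base = $279,590 − $39,900 = $239,690.
Year 1: ⌊$279,590 × 125%/5⌋ = $69,897. Book value $209,693.
Year 2: ⌊$209,693 × 125%/5⌋ = $52,423. Book value $157,270.
Year 3: ⌊$157,270 × 125%/5⌋ = $39,317. Book value $117,953.
Year 4: ⌊$117,953 × 125%/5⌋ = $29,488. Book value $88,465.
Year 5 (final): $88,465 − $39,900 = $48,565. Book value $39,900.

$48,565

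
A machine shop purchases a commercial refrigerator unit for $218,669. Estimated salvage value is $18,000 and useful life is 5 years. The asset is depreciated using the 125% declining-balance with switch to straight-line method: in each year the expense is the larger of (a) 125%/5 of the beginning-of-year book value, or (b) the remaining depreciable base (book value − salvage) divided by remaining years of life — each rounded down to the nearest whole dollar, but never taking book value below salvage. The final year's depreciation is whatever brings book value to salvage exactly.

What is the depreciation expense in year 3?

$35,000

Depreciable base = $218,669 − $18,000 = $200,669.
Year 1: DB = ⌊$218,669 × 125%/5⌋ = $54,667; SL = ⌊$200,669/5⌋ = $40,133 → take DB $54,667. Book value $164,002.
Year 2: DB = ⌊$164,002 × 125%/5⌋ = $41,000; SL = ⌊$146,002/4⌋ = $36,500 → take DB $41,000. Book value $123,002.
Year 3: DB = ⌊$123,002 × 125%/5⌋ = $30,750; SL = ⌊$105,002/3⌋ = $35,000 → take SL $35,000. Book value $88,002.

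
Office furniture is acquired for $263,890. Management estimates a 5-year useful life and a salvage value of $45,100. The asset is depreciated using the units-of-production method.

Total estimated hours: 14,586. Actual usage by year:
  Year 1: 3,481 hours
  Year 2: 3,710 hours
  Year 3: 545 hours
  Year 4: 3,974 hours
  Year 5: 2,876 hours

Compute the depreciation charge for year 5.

Depreciable base = $263,890 − $45,100 = $218,790.
Rate = $218,790 / 14,586 hours = $15 per hour.
Year 1: 3,481 × $15 = $52,215. Book value $211,675.
Year 2: 3,710 × $15 = $55,650. Book value $156,025.
Year 3: 545 × $15 = $8,175. Book value $147,850.
Year 4: 3,974 × $15 = $59,610. Book value $88,240.
Year 5: 2,876 × $15 = $43,140. Book value $45,100.

$43,140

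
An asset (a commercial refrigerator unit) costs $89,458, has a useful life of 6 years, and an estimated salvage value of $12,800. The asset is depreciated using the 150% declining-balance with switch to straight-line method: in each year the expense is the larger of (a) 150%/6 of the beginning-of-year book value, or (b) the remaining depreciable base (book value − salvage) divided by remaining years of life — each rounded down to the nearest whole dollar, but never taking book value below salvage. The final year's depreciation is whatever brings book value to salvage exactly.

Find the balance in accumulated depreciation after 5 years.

$68,905

Depreciable base = $89,458 − $12,800 = $76,658.
Year 1: DB = ⌊$89,458 × 150%/6⌋ = $22,364; SL = ⌊$76,658/6⌋ = $12,776 → take DB $22,364. Book value $67,094.
Year 2: DB = ⌊$67,094 × 150%/6⌋ = $16,773; SL = ⌊$54,294/5⌋ = $10,858 → take DB $16,773. Book value $50,321.
Year 3: DB = ⌊$50,321 × 150%/6⌋ = $12,580; SL = ⌊$37,521/4⌋ = $9,380 → take DB $12,580. Book value $37,741.
Year 4: DB = ⌊$37,741 × 150%/6⌋ = $9,435; SL = ⌊$24,941/3⌋ = $8,313 → take DB $9,435. Book value $28,306.
Year 5: DB = ⌊$28,306 × 150%/6⌋ = $7,076; SL = ⌊$15,506/2⌋ = $7,753 → take SL $7,753. Book value $20,553.
Accumulated through year 5 = $89,458 − $20,553 = $68,905.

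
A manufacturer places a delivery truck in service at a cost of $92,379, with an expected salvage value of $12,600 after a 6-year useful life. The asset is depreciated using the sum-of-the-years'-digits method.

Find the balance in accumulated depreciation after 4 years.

$68,382

Depreciable base = $92,379 − $12,600 = $79,779.
Sum of the years' digits = 6+5+4+3+2+1 = 21.
Year 1: $79,779 × 6/21 = $22,794. Book value $69,585.
Year 2: $79,779 × 5/21 = $18,995. Book value $50,590.
Year 3: $79,779 × 4/21 = $15,196. Book value $35,394.
Year 4: $79,779 × 3/21 = $11,397. Book value $23,997.
Accumulated through year 4 = $92,379 − $23,997 = $68,382.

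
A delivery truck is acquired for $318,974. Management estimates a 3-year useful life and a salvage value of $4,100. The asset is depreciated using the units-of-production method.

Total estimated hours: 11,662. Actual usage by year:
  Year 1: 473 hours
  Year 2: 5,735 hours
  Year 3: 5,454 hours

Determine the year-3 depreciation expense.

Depreciable base = $318,974 − $4,100 = $314,874.
Rate = $314,874 / 11,662 hours = $27 per hour.
Year 1: 473 × $27 = $12,771. Book value $306,203.
Year 2: 5,735 × $27 = $154,845. Book value $151,358.
Year 3: 5,454 × $27 = $147,258. Book value $4,100.

$147,258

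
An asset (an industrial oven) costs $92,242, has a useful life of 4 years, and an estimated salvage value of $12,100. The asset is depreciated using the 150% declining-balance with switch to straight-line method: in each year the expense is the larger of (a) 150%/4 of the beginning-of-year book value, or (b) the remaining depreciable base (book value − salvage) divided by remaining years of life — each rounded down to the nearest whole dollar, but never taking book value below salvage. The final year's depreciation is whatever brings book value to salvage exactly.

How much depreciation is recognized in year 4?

$10,421

Depreciable base = $92,242 − $12,100 = $80,142.
Year 1: DB = ⌊$92,242 × 150%/4⌋ = $34,590; SL = ⌊$80,142/4⌋ = $20,035 → take DB $34,590. Book value $57,652.
Year 2: DB = ⌊$57,652 × 150%/4⌋ = $21,619; SL = ⌊$45,552/3⌋ = $15,184 → take DB $21,619. Book value $36,033.
Year 3: DB = ⌊$36,033 × 150%/4⌋ = $13,512; SL = ⌊$23,933/2⌋ = $11,966 → take DB $13,512. Book value $22,521.
Year 4 (final): $22,521 − $12,100 = $10,421. Book value $12,100.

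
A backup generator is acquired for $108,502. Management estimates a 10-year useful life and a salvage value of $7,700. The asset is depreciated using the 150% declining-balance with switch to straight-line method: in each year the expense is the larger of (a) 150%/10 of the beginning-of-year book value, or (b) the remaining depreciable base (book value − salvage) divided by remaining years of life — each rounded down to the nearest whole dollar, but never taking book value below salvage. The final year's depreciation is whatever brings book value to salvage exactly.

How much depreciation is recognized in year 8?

Depreciable base = $108,502 − $7,700 = $100,802.
Year 1: DB = ⌊$108,502 × 150%/10⌋ = $16,275; SL = ⌊$100,802/10⌋ = $10,080 → take DB $16,275. Book value $92,227.
Year 2: DB = ⌊$92,227 × 150%/10⌋ = $13,834; SL = ⌊$84,527/9⌋ = $9,391 → take DB $13,834. Book value $78,393.
Year 3: DB = ⌊$78,393 × 150%/10⌋ = $11,758; SL = ⌊$70,693/8⌋ = $8,836 → take DB $11,758. Book value $66,635.
Year 4: DB = ⌊$66,635 × 150%/10⌋ = $9,995; SL = ⌊$58,935/7⌋ = $8,419 → take DB $9,995. Book value $56,640.
Year 5: DB = ⌊$56,640 × 150%/10⌋ = $8,496; SL = ⌊$48,940/6⌋ = $8,156 → take DB $8,496. Book value $48,144.
Year 6: DB = ⌊$48,144 × 150%/10⌋ = $7,221; SL = ⌊$40,444/5⌋ = $8,088 → take SL $8,088. Book value $40,056.
Year 7: DB = ⌊$40,056 × 150%/10⌋ = $6,008; SL = ⌊$32,356/4⌋ = $8,089 → take SL $8,089. Book value $31,967.
Year 8: DB = ⌊$31,967 × 150%/10⌋ = $4,795; SL = ⌊$24,267/3⌋ = $8,089 → take SL $8,089. Book value $23,878.

$8,089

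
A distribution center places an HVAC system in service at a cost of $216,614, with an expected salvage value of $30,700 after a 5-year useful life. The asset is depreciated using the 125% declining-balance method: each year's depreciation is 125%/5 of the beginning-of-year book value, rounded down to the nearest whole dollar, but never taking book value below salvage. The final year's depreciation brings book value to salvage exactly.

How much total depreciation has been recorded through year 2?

Depreciable base = $216,614 − $30,700 = $185,914.
Year 1: ⌊$216,614 × 125%/5⌋ = $54,153. Book value $162,461.
Year 2: ⌊$162,461 × 125%/5⌋ = $40,615. Book value $121,846.
Accumulated through year 2 = $216,614 − $121,846 = $94,768.

$94,768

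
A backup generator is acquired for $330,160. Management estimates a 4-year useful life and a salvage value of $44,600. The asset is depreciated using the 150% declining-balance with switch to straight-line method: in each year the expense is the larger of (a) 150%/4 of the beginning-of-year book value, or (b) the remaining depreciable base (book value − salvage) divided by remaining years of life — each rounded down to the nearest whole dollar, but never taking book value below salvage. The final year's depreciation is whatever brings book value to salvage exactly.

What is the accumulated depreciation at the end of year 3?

Depreciable base = $330,160 − $44,600 = $285,560.
Year 1: DB = ⌊$330,160 × 150%/4⌋ = $123,810; SL = ⌊$285,560/4⌋ = $71,390 → take DB $123,810. Book value $206,350.
Year 2: DB = ⌊$206,350 × 150%/4⌋ = $77,381; SL = ⌊$161,750/3⌋ = $53,916 → take DB $77,381. Book value $128,969.
Year 3: DB = ⌊$128,969 × 150%/4⌋ = $48,363; SL = ⌊$84,369/2⌋ = $42,184 → take DB $48,363. Book value $80,606.
Accumulated through year 3 = $330,160 − $80,606 = $249,554.

$249,554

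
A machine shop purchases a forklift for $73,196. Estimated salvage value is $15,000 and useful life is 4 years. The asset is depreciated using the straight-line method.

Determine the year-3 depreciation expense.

$14,549

Depreciable base = $73,196 − $15,000 = $58,196.
Annual expense = $58,196 / 4 = $14,549.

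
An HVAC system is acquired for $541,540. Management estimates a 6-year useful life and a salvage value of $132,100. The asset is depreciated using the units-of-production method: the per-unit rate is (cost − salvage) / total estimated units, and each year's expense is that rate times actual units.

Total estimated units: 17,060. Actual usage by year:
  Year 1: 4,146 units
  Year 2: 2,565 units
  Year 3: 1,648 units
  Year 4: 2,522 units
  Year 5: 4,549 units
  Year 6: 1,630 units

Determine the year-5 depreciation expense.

Depreciable base = $541,540 − $132,100 = $409,440.
Rate = $409,440 / 17,060 units = $24 per unit.
Year 1: 4,146 × $24 = $99,504. Book value $442,036.
Year 2: 2,565 × $24 = $61,560. Book value $380,476.
Year 3: 1,648 × $24 = $39,552. Book value $340,924.
Year 4: 2,522 × $24 = $60,528. Book value $280,396.
Year 5: 4,549 × $24 = $109,176. Book value $171,220.

$109,176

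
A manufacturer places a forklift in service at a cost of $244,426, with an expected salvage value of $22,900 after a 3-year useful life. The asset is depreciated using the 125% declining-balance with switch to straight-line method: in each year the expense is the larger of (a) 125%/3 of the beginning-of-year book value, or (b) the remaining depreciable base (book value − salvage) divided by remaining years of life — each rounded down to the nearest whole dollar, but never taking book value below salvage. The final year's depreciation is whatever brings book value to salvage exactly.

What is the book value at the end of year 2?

Depreciable base = $244,426 − $22,900 = $221,526.
Year 1: DB = ⌊$244,426 × 125%/3⌋ = $101,844; SL = ⌊$221,526/3⌋ = $73,842 → take DB $101,844. Book value $142,582.
Year 2: DB = ⌊$142,582 × 125%/3⌋ = $59,409; SL = ⌊$119,682/2⌋ = $59,841 → take SL $59,841. Book value $82,741.

$82,741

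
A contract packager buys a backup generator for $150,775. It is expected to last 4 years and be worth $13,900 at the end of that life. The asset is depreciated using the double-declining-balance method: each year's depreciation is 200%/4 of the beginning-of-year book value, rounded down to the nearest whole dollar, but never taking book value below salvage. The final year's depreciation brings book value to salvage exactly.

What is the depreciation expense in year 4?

$4,947

Depreciable base = $150,775 − $13,900 = $136,875.
Year 1: ⌊$150,775 × 200%/4⌋ = $75,387. Book value $75,388.
Year 2: ⌊$75,388 × 200%/4⌋ = $37,694. Book value $37,694.
Year 3: ⌊$37,694 × 200%/4⌋ = $18,847. Book value $18,847.
Year 4 (final): $18,847 − $13,900 = $4,947. Book value $13,900.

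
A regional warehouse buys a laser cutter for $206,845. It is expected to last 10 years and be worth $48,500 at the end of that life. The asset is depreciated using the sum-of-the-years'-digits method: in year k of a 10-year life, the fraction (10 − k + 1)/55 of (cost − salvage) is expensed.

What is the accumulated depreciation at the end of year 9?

Depreciable base = $206,845 − $48,500 = $158,345.
Sum of the years' digits = 10+9+8+7+6+5+4+3+2+1 = 55.
Year 1: $158,345 × 10/55 = $28,790. Book value $178,055.
Year 2: $158,345 × 9/55 = $25,911. Book value $152,144.
Year 3: $158,345 × 8/55 = $23,032. Book value $129,112.
Year 4: $158,345 × 7/55 = $20,153. Book value $108,959.
Year 5: $158,345 × 6/55 = $17,274. Book value $91,685.
Year 6: $158,345 × 5/55 = $14,395. Book value $77,290.
Year 7: $158,345 × 4/55 = $11,516. Book value $65,774.
Year 8: $158,345 × 3/55 = $8,637. Book value $57,137.
Year 9: $158,345 × 2/55 = $5,758. Book value $51,379.
Accumulated through year 9 = $206,845 − $51,379 = $155,466.

$155,466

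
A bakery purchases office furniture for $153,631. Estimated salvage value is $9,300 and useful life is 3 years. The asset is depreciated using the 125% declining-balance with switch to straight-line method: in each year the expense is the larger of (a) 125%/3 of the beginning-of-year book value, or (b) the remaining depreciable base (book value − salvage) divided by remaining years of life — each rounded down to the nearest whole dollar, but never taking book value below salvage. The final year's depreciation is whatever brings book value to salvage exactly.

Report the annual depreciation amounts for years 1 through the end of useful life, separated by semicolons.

$64,012; $40,159; $40,160

Depreciable base = $153,631 − $9,300 = $144,331.
Year 1: DB = ⌊$153,631 × 125%/3⌋ = $64,012; SL = ⌊$144,331/3⌋ = $48,110 → take DB $64,012. Book value $89,619.
Year 2: DB = ⌊$89,619 × 125%/3⌋ = $37,341; SL = ⌊$80,319/2⌋ = $40,159 → take SL $40,159. Book value $49,460.
Year 3 (final): $49,460 − $9,300 = $40,160. Book value $9,300.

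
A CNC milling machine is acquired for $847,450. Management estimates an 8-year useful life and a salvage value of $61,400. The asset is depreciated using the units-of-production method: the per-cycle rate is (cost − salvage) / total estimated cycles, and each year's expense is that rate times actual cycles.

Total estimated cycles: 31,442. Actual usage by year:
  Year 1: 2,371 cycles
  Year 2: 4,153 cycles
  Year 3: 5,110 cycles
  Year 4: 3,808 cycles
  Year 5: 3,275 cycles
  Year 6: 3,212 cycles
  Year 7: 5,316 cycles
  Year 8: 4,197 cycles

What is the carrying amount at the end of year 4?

Depreciable base = $847,450 − $61,400 = $786,050.
Rate = $786,050 / 31,442 cycles = $25 per cycle.
Year 1: 2,371 × $25 = $59,275. Book value $788,175.
Year 2: 4,153 × $25 = $103,825. Book value $684,350.
Year 3: 5,110 × $25 = $127,750. Book value $556,600.
Year 4: 3,808 × $25 = $95,200. Book value $461,400.

$461,400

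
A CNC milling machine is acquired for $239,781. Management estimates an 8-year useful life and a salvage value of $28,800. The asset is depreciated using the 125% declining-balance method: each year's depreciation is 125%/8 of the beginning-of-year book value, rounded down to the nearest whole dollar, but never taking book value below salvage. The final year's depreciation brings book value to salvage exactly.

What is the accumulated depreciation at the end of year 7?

$166,780

Depreciable base = $239,781 − $28,800 = $210,981.
Year 1: ⌊$239,781 × 125%/8⌋ = $37,465. Book value $202,316.
Year 2: ⌊$202,316 × 125%/8⌋ = $31,611. Book value $170,705.
Year 3: ⌊$170,705 × 125%/8⌋ = $26,672. Book value $144,033.
Year 4: ⌊$144,033 × 125%/8⌋ = $22,505. Book value $121,528.
Year 5: ⌊$121,528 × 125%/8⌋ = $18,988. Book value $102,540.
Year 6: ⌊$102,540 × 125%/8⌋ = $16,021. Book value $86,519.
Year 7: ⌊$86,519 × 125%/8⌋ = $13,518. Book value $73,001.
Accumulated through year 7 = $239,781 − $73,001 = $166,780.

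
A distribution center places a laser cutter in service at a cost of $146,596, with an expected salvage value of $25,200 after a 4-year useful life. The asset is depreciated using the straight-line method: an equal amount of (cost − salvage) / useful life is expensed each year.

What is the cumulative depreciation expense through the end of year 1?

$30,349

Depreciable base = $146,596 − $25,200 = $121,396.
Annual expense = $121,396 / 4 = $30,349.
End of year 1: book value $116,247.
Accumulated through year 1 = $146,596 − $116,247 = $30,349.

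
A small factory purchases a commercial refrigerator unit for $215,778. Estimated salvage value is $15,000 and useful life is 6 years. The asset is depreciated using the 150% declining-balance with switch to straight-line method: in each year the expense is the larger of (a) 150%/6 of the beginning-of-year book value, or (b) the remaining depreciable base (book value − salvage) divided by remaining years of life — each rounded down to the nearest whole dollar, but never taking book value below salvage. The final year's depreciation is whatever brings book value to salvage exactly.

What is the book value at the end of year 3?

$91,032

Depreciable base = $215,778 − $15,000 = $200,778.
Year 1: DB = ⌊$215,778 × 150%/6⌋ = $53,944; SL = ⌊$200,778/6⌋ = $33,463 → take DB $53,944. Book value $161,834.
Year 2: DB = ⌊$161,834 × 150%/6⌋ = $40,458; SL = ⌊$146,834/5⌋ = $29,366 → take DB $40,458. Book value $121,376.
Year 3: DB = ⌊$121,376 × 150%/6⌋ = $30,344; SL = ⌊$106,376/4⌋ = $26,594 → take DB $30,344. Book value $91,032.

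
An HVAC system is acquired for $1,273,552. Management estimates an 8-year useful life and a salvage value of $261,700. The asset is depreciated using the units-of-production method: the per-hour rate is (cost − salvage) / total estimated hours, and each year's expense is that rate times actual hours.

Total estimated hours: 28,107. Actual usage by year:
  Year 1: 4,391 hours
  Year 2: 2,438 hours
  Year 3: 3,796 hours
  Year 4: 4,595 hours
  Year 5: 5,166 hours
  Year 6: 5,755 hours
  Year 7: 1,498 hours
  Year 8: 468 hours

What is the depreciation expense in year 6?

$207,180

Depreciable base = $1,273,552 − $261,700 = $1,011,852.
Rate = $1,011,852 / 28,107 hours = $36 per hour.
Year 1: 4,391 × $36 = $158,076. Book value $1,115,476.
Year 2: 2,438 × $36 = $87,768. Book value $1,027,708.
Year 3: 3,796 × $36 = $136,656. Book value $891,052.
Year 4: 4,595 × $36 = $165,420. Book value $725,632.
Year 5: 5,166 × $36 = $185,976. Book value $539,656.
Year 6: 5,755 × $36 = $207,180. Book value $332,476.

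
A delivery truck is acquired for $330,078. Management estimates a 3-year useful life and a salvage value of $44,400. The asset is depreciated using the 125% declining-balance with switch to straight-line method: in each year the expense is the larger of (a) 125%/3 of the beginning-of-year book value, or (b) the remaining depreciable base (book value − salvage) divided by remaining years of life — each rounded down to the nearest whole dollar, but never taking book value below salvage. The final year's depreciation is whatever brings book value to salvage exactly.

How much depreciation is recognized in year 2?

Depreciable base = $330,078 − $44,400 = $285,678.
Year 1: DB = ⌊$330,078 × 125%/3⌋ = $137,532; SL = ⌊$285,678/3⌋ = $95,226 → take DB $137,532. Book value $192,546.
Year 2: DB = ⌊$192,546 × 125%/3⌋ = $80,227; SL = ⌊$148,146/2⌋ = $74,073 → take DB $80,227. Book value $112,319.

$80,227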